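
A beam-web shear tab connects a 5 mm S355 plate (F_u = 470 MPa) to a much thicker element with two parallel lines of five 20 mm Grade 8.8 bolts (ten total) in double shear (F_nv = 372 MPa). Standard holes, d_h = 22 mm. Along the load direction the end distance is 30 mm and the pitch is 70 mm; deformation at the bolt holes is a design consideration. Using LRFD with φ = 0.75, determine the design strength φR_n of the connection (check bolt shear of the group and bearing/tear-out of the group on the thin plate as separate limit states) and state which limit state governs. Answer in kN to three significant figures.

757 kN (bearing governs)

Bolt shear: A_b = π·20²/4 = 314.2 mm²; R_n = 372 × 314.2 × 10 × 2 / 1000 = 2337 kN → 0.75 × 2337 = 1750 kN.
Bearing (1.2 l_c t F_u ≤ 2.4 d t F_u): upper limit = 2.4·20·5·470 / 1000 = 112.8 kN.
  Edge l_c = 30 − 22/2 = 19 → r_n = 53.58 kN; interior l_c = 70 − 22 = 48 → r_n = 112.8 kN.
  R_n,bearing = 2·53.58 + 8·112.8 = 1010 kN → 0.75 × 1010 = 757 kN.
Bearing governs: 757 kN.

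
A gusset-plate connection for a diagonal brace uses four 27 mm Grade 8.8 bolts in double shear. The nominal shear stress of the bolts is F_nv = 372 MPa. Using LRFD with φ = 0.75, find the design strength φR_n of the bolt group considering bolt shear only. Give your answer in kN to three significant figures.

A_b = π × 27² / 4 = 572.6 mm².
R_n = F_nv · A_b · n · n_s = 372 × 572.6 × 4 × 2 / 1000 = 1704 kN.
Design strength φR_n = 0.75 × 1704 = 1280 kN.

1280 kN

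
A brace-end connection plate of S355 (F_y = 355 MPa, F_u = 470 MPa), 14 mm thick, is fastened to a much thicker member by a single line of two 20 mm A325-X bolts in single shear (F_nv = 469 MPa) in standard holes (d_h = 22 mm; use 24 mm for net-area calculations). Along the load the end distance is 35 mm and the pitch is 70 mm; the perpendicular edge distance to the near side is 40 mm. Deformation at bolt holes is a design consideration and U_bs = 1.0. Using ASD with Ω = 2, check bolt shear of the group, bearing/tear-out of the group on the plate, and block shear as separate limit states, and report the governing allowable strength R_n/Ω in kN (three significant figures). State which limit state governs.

Bolt shear: A_b = π·20²/4 = 314.2 mm²; R_n = 469 × 314.2 × 2 × 1 / 1000 = 294.7 kN → 294.7 / 2 = 147 kN.
Bearing: edge l_c = 24, r_n = 189.5 kN; interior l_c = 48, r_n = 315.8 kN; R_n = 189.5 + 1·315.8 = 505.3 kN → 253 kN.
Block shear: A_gv = 1470, A_nv = 966, A_nt = 392 mm²; R_n = min(0.6F_uA_nv, 0.6F_yA_gv) + U_bs·F_u·A_nt = 456.7 kN → 228 kN.
Bolt shear governs: 147 kN.

147 kN (bolt shear governs)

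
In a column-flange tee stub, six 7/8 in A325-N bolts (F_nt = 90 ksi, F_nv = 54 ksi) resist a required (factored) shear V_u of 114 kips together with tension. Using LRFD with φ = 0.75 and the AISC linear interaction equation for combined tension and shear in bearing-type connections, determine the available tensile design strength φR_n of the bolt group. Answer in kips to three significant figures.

A_b = π·0.875²/4 = 0.6013 in²; f_rv = 114 / (6 × 0.6013) = 31.6 ksi.
F'_nt = 1.3 F_nt − (F_nt / φF_nv) f_rv = 1.3·90 − (90/(0.75·54))·31.6 = 46.78 ksi, capped at F_nt → F'_nt = 46.78 ksi.
R_n = F'_nt · A_b · n = 46.78 × 0.6013 × 6 = 168.8 kips.
Design strength φR_n = 0.75 × 168.8 = 127 kips.

127 kips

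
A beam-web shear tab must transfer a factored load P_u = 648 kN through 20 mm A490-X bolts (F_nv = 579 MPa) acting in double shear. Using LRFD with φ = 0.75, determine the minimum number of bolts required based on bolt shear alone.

A_b = π·20²/4 = 314.2 mm².
Per-bolt design strength φR_n = 0.75 × 579 × 314.2 × 2 / 1000 = 272.8 kN.
n ≥ 648 / 272.8 = 2.375 → use 3 bolts.

3 bolts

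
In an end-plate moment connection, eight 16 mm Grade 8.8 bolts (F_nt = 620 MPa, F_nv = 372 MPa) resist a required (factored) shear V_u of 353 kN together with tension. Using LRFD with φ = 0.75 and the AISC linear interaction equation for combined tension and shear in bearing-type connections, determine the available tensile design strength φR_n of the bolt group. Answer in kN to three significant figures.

384 kN

A_b = π·16²/4 = 201.1 mm²; f_rv = 353 × 1000 / (8 × 201.1) = 219.5 MPa.
F'_nt = 1.3 F_nt − (F_nt / φF_nv) f_rv = 1.3·620 − (620/(0.75·372))·219.5 = 318.3 MPa, capped at F_nt → F'_nt = 318.3 MPa.
R_n = F'_nt · A_b · n = 318.3 × 201.1 × 8 / 1000 = 512 kN.
Design strength φR_n = 0.75 × 512 = 384 kN.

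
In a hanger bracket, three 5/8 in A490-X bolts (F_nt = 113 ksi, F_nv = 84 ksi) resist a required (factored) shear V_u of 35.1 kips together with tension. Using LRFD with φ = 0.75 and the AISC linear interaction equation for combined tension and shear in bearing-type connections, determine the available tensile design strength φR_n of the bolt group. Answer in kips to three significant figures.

54.2 kips

A_b = π·0.625²/4 = 0.3068 in²; f_rv = 35.1 / (3 × 0.3068) = 38.14 ksi.
F'_nt = 1.3 F_nt − (F_nt / φF_nv) f_rv = 1.3·113 − (113/(0.75·84))·38.14 = 78.5 ksi, capped at F_nt → F'_nt = 78.5 ksi.
R_n = F'_nt · A_b · n = 78.5 × 0.3068 × 3 = 72.25 kips.
Design strength φR_n = 0.75 × 72.25 = 54.2 kips.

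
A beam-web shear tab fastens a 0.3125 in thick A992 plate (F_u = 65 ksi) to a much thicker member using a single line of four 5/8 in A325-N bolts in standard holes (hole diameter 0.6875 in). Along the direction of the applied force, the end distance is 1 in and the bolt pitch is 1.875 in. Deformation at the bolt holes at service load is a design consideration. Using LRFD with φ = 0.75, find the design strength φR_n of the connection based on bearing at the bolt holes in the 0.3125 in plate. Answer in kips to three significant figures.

77.1 kips

Per bolt r_n = 1.2 l_c t F_u ≤ 2.4 d t F_u; upper limit = 2.4 × 0.625 × 0.3125 × 65 = 30.47 kips.
Edge bolt: l_c = 1 − 0.6875/2 = 0.6562 in → 1.2 × 0.6562 × 0.3125 × 65 = 16 → r_n = 16 kips.
Interior bolts: l_c = 1.875 − 0.6875 = 1.188 in → 1.2 × 1.188 × 0.3125 × 65 = 28.95 → r_n = 28.95 kips.
R_n = 1 × 16 + 3 × 28.95 = 102.8 kips.
Design strength φR_n = 0.75 × 102.8 = 77.1 kips.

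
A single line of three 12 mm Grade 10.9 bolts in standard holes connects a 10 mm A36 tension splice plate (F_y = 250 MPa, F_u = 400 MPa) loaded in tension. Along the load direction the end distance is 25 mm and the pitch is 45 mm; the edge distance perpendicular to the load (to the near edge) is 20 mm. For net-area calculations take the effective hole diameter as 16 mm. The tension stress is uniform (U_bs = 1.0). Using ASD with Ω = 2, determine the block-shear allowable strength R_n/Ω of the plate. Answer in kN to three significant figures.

Shear plane L_v = 25 + 2·45 = 115 mm; A_gv = 115 × 10 = 1150 mm².
A_nv = (115 − 2.5·16) × 10 = 750 mm².
A_nt = (20 − 0.5·16) × 10 = 120 mm².
0.6 F_u A_nv = 180 kN; 0.6 F_y A_gv = 172.5 kN → shear yielding governs the shear term.
R_n = 172.5 + 1.0 × 400 × 120 / 1000 = 220.5 kN.
Allowable strength R_n/Ω = 220.5 / 2 = 110 kN.

110 kN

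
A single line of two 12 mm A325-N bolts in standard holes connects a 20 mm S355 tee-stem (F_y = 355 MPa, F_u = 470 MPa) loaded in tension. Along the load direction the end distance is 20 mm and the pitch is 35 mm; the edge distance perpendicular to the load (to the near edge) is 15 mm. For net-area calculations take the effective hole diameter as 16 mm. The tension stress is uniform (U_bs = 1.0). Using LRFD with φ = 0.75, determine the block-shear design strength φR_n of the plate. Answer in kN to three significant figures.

180 kN

Shear plane L_v = 20 + 1·35 = 55 mm; A_gv = 55 × 20 = 1100 mm².
A_nv = (55 − 1.5·16) × 20 = 620 mm².
A_nt = (15 − 0.5·16) × 20 = 140 mm².
0.6 F_u A_nv = 174.8 kN; 0.6 F_y A_gv = 234.3 kN → shear rupture governs the shear term.
R_n = 174.8 + 1.0 × 470 × 140 / 1000 = 240.6 kN.
Design strength φR_n = 0.75 × 240.6 = 180 kN.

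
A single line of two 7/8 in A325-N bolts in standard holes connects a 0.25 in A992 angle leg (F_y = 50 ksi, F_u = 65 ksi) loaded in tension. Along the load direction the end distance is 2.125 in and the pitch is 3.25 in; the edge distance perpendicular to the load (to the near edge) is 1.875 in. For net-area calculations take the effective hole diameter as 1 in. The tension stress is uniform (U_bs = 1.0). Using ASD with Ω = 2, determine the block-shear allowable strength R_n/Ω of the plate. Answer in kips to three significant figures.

Shear plane L_v = 2.125 + 1·3.25 = 5.375 in; A_gv = 5.375 × 0.25 = 1.344 in².
A_nv = (5.375 − 1.5·1) × 0.25 = 0.9688 in².
A_nt = (1.875 − 0.5·1) × 0.25 = 0.3438 in².
0.6 F_u A_nv = 37.78 kips; 0.6 F_y A_gv = 40.31 kips → shear rupture governs the shear term.
R_n = 37.78 + 1.0 × 65 × 0.3438 = 60.12 kips.
Allowable strength R_n/Ω = 60.12 / 2 = 30.1 kips.

30.1 kips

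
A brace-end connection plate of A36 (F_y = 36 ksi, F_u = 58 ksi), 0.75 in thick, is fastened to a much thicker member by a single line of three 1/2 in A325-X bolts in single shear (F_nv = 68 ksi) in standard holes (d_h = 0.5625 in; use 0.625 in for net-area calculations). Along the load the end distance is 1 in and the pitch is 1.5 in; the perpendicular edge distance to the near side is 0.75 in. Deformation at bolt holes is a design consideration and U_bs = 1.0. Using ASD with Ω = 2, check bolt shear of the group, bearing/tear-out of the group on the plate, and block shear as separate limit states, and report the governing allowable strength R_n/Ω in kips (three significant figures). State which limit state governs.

Bolt shear: A_b = π·0.5²/4 = 0.1963 in²; R_n = 68 × 0.1963 × 3 × 1 = 40.06 kips → 40.06 / 2 = 20 kips.
Bearing: edge l_c = 0.7188, r_n = 37.52 kips; interior l_c = 0.9375, r_n = 48.94 kips; R_n = 37.52 + 2·48.94 = 135.4 kips → 67.7 kips.
Block shear: A_gv = 3, A_nv = 1.828, A_nt = 0.3281 in²; R_n = min(0.6F_uA_nv, 0.6F_yA_gv) + U_bs·F_u·A_nt = 82.65 kips → 41.3 kips.
Bolt shear governs: 20 kips.

20 kips (bolt shear governs)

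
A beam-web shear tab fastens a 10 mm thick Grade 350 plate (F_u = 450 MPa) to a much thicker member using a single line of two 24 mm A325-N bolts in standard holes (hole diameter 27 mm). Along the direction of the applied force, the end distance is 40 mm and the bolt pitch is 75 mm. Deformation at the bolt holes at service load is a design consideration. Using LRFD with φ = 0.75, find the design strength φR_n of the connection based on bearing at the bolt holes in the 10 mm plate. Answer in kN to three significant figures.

302 kN

Per bolt r_n = 1.2 l_c t F_u ≤ 2.4 d t F_u; upper limit = 2.4 × 24 × 10 × 450 / 1000 = 259.2 kN.
Edge bolt: l_c = 40 − 27/2 = 26.5 mm → 1.2 × 26.5 × 10 × 450 / 1000 = 143.1 → r_n = 143.1 kN.
Interior bolts: l_c = 75 − 27 = 48 mm → 1.2 × 48 × 10 × 450 / 1000 = 259.2 → r_n = 259.2 kN.
R_n = 1 × 143.1 + 1 × 259.2 = 402.3 kN.
Design strength φR_n = 0.75 × 402.3 = 302 kN.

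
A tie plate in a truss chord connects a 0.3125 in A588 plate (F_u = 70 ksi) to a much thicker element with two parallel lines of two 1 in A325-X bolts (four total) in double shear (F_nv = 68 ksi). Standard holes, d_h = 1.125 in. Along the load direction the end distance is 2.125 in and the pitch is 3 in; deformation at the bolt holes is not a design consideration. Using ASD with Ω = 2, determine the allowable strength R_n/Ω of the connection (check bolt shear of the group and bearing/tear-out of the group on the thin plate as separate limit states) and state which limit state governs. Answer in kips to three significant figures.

113 kips (bearing governs)

Bolt shear: A_b = π·1²/4 = 0.7854 in²; R_n = 68 × 0.7854 × 4 × 2 = 427.3 kips → 427.3 / 2 = 214 kips.
Bearing (1.5 l_c t F_u ≤ 3.0 d t F_u): upper limit = 3.0·1·0.3125·70 = 65.62 kips.
  Edge l_c = 2.125 − 1.125/2 = 1.562 → r_n = 51.27 kips; interior l_c = 3 − 1.125 = 1.875 → r_n = 61.52 kips.
  R_n,bearing = 2·51.27 + 2·61.52 = 225.6 kips → 225.6 / 2 = 113 kips.
Bearing governs: 113 kips.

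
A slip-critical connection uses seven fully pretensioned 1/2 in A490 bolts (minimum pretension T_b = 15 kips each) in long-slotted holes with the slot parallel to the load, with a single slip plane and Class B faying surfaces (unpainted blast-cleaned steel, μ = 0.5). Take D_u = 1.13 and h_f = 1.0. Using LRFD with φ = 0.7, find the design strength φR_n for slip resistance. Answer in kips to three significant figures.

R_n = μ · D_u · h_f · T_b · n_s · n_b = 0.5 × 1.13 × 1.0 × 15 × 1 × 7 = 59.32 kips.
Design strength φR_n = 0.7 × 59.32 = 41.5 kips.

41.5 kips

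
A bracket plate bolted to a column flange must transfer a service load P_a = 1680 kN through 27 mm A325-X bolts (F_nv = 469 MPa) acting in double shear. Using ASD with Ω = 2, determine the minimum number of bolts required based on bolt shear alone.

A_b = π·27²/4 = 572.6 mm².
Per-bolt allowable strength R_n/Ω = 469 × 572.6 × 2 / 1000 / 2 = 268.5 kN.
n ≥ 1680 / 268.5 = 6.256 → use 7 bolts.

7 bolts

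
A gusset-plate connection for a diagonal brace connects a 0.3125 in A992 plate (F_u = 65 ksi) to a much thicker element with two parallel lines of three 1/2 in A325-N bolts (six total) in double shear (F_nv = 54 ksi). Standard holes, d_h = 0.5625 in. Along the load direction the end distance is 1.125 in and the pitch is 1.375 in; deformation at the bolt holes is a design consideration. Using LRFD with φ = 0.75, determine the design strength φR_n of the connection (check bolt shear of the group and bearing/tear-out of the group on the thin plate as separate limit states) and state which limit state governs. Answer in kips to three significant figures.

90.3 kips (bearing governs)

Bolt shear: A_b = π·0.5²/4 = 0.1963 in²; R_n = 54 × 0.1963 × 6 × 2 = 127.2 kips → 0.75 × 127.2 = 95.4 kips.
Bearing (1.2 l_c t F_u ≤ 2.4 d t F_u): upper limit = 2.4·0.5·0.3125·65 = 24.38 kips.
  Edge l_c = 1.125 − 0.5625/2 = 0.8438 → r_n = 20.57 kips; interior l_c = 1.375 − 0.5625 = 0.8125 → r_n = 19.8 kips.
  R_n,bearing = 2·20.57 + 4·19.8 = 120.4 kips → 0.75 × 120.4 = 90.3 kips.
Bearing governs: 90.3 kips.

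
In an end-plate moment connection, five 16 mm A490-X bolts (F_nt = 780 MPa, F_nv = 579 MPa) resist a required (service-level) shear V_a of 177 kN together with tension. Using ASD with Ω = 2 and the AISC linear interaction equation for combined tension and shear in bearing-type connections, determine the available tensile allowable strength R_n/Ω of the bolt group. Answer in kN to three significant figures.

A_b = π·16²/4 = 201.1 mm²; f_rv = 177 × 1000 / (5 × 201.1) = 176.1 MPa.
F'_nt = 1.3 F_nt − (Ω F_nt / F_nv) f_rv = 1.3·780 − (2·780/579)·176.1 = 539.6 MPa, capped at F_nt → F'_nt = 539.6 MPa.
R_n = F'_nt · A_b · n = 539.6 × 201.1 × 5 / 1000 = 542.5 kN.
Allowable strength R_n/Ω = 542.5 / 2 = 271 kN.

271 kN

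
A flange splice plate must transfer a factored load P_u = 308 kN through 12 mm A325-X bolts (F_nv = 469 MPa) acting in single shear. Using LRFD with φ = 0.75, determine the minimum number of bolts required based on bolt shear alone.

8 bolts

A_b = π·12²/4 = 113.1 mm².
Per-bolt design strength φR_n = 0.75 × 469 × 113.1 × 1 / 1000 = 39.78 kN.
n ≥ 308 / 39.78 = 7.742 → use 8 bolts.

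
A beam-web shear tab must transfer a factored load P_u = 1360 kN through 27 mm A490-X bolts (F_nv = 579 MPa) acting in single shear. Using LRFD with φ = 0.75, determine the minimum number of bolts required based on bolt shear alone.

6 bolts

A_b = π·27²/4 = 572.6 mm².
Per-bolt design strength φR_n = 0.75 × 579 × 572.6 × 1 / 1000 = 248.6 kN.
n ≥ 1360 / 248.6 = 5.47 → use 6 bolts.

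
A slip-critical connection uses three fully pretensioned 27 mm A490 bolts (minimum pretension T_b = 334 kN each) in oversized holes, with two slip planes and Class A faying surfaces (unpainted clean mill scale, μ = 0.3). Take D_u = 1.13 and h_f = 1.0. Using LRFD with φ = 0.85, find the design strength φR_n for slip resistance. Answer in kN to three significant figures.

577 kN

R_n = μ · D_u · h_f · T_b · n_s · n_b = 0.3 × 1.13 × 1.0 × 334 × 2 × 3 = 679.4 kN.
Design strength φR_n = 0.85 × 679.4 = 577 kN.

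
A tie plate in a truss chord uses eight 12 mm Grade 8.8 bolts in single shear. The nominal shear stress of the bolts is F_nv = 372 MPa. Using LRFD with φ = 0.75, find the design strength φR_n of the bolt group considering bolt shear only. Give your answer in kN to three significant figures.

A_b = π × 12² / 4 = 113.1 mm².
R_n = F_nv · A_b · n · n_s = 372 × 113.1 × 8 × 1 / 1000 = 336.6 kN.
Design strength φR_n = 0.75 × 336.6 = 252 kN.

252 kN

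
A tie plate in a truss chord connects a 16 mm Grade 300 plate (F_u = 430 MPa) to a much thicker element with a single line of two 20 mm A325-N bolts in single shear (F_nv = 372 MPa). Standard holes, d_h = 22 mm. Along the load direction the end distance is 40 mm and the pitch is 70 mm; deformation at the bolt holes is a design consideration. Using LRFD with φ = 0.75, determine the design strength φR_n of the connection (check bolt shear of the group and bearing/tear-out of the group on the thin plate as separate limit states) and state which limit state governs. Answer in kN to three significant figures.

175 kN (bolt shear governs)

Bolt shear: A_b = π·20²/4 = 314.2 mm²; R_n = 372 × 314.2 × 2 × 1 / 1000 = 233.7 kN → 0.75 × 233.7 = 175 kN.
Bearing (1.2 l_c t F_u ≤ 2.4 d t F_u): upper limit = 2.4·20·16·430 / 1000 = 330.2 kN.
  Edge l_c = 40 − 22/2 = 29 → r_n = 239.4 kN; interior l_c = 70 − 22 = 48 → r_n = 330.2 kN.
  R_n,bearing = 1·239.4 + 1·330.2 = 569.7 kN → 0.75 × 569.7 = 427 kN.
Bolt shear governs: 175 kN.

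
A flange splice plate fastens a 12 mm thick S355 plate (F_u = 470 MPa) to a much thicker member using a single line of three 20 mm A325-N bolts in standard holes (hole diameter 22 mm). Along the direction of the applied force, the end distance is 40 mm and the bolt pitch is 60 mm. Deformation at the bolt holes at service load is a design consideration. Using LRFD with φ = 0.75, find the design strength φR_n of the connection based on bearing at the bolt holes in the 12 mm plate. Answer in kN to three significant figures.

Per bolt r_n = 1.2 l_c t F_u ≤ 2.4 d t F_u; upper limit = 2.4 × 20 × 12 × 470 / 1000 = 270.7 kN.
Edge bolt: l_c = 40 − 22/2 = 29 mm → 1.2 × 29 × 12 × 470 / 1000 = 196.3 → r_n = 196.3 kN.
Interior bolts: l_c = 60 − 22 = 38 mm → 1.2 × 38 × 12 × 470 / 1000 = 257.2 → r_n = 257.2 kN.
R_n = 1 × 196.3 + 2 × 257.2 = 710.6 kN.
Design strength φR_n = 0.75 × 710.6 = 533 kN.

533 kN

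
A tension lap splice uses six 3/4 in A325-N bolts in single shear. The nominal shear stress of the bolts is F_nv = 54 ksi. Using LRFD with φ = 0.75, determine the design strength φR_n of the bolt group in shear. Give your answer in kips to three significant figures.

A_b = π × 0.75² / 4 = 0.4418 in².
R_n = F_nv · A_b · n · n_s = 54 × 0.4418 × 6 × 1 = 143.1 kips.
Design strength φR_n = 0.75 × 143.1 = 107 kips.

107 kips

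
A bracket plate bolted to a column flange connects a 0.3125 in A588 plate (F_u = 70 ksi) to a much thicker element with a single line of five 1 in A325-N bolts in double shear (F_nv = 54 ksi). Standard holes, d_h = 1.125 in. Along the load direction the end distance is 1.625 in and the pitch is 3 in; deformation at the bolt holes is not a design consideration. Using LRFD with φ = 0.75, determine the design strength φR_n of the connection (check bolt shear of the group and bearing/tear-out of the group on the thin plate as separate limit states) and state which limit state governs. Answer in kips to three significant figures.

Bolt shear: A_b = π·1²/4 = 0.7854 in²; R_n = 54 × 0.7854 × 5 × 2 = 424.1 kips → 0.75 × 424.1 = 318 kips.
Bearing (1.5 l_c t F_u ≤ 3.0 d t F_u): upper limit = 3.0·1·0.3125·70 = 65.62 kips.
  Edge l_c = 1.625 − 1.125/2 = 1.062 → r_n = 34.86 kips; interior l_c = 3 − 1.125 = 1.875 → r_n = 61.52 kips.
  R_n,bearing = 1·34.86 + 4·61.52 = 281 kips → 0.75 × 281 = 211 kips.
Bearing governs: 211 kips.

211 kips (bearing governs)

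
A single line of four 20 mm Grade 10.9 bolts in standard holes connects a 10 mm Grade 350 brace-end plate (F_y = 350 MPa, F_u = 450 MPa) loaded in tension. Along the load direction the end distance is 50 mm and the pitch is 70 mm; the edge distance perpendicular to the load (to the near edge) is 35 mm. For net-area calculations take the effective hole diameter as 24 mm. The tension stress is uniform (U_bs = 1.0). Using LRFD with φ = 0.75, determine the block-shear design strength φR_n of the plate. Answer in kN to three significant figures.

Shear plane L_v = 50 + 3·70 = 260 mm; A_gv = 260 × 10 = 2600 mm².
A_nv = (260 − 3.5·24) × 10 = 1760 mm².
A_nt = (35 − 0.5·24) × 10 = 230 mm².
0.6 F_u A_nv = 475.2 kN; 0.6 F_y A_gv = 546 kN → shear rupture governs the shear term.
R_n = 475.2 + 1.0 × 450 × 230 / 1000 = 578.7 kN.
Design strength φR_n = 0.75 × 578.7 = 434 kN.

434 kN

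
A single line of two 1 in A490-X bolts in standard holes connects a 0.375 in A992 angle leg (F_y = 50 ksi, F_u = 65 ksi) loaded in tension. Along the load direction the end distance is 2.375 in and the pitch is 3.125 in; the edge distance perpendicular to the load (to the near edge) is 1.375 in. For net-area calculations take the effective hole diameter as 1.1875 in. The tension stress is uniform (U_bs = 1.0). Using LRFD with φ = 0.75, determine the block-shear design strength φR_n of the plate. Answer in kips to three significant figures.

55.1 kips

Shear plane L_v = 2.375 + 1·3.125 = 5.5 in; A_gv = 5.5 × 0.375 = 2.062 in².
A_nv = (5.5 − 1.5·1.1875) × 0.375 = 1.395 in².
A_nt = (1.375 − 0.5·1.1875) × 0.375 = 0.293 in².
0.6 F_u A_nv = 54.39 kips; 0.6 F_y A_gv = 61.88 kips → shear rupture governs the shear term.
R_n = 54.39 + 1.0 × 65 × 0.293 = 73.43 kips.
Design strength φR_n = 0.75 × 73.43 = 55.1 kips.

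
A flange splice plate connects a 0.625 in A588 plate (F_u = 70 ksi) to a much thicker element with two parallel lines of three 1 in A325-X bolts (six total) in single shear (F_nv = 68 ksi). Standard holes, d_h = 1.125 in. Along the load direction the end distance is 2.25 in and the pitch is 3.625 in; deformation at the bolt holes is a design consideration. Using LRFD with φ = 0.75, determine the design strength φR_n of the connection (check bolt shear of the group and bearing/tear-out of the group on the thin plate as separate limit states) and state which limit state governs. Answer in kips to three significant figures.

Bolt shear: A_b = π·1²/4 = 0.7854 in²; R_n = 68 × 0.7854 × 6 × 1 = 320.4 kips → 0.75 × 320.4 = 240 kips.
Bearing (1.2 l_c t F_u ≤ 2.4 d t F_u): upper limit = 2.4·1·0.625·70 = 105 kips.
  Edge l_c = 2.25 − 1.125/2 = 1.688 → r_n = 88.59 kips; interior l_c = 3.625 − 1.125 = 2.5 → r_n = 105 kips.
  R_n,bearing = 2·88.59 + 4·105 = 597.2 kips → 0.75 × 597.2 = 448 kips.
Bolt shear governs: 240 kips.

240 kips (bolt shear governs)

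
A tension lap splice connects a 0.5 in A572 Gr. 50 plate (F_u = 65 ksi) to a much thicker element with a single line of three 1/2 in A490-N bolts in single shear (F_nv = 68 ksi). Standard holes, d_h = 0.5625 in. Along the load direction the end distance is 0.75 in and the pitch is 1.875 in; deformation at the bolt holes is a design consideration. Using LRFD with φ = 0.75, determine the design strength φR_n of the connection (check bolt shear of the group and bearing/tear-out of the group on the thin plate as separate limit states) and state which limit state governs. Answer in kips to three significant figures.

30 kips (bolt shear governs)

Bolt shear: A_b = π·0.5²/4 = 0.1963 in²; R_n = 68 × 0.1963 × 3 × 1 = 40.06 kips → 0.75 × 40.06 = 30 kips.
Bearing (1.2 l_c t F_u ≤ 2.4 d t F_u): upper limit = 2.4·0.5·0.5·65 = 39 kips.
  Edge l_c = 0.75 − 0.5625/2 = 0.4688 → r_n = 18.28 kips; interior l_c = 1.875 − 0.5625 = 1.312 → r_n = 39 kips.
  R_n,bearing = 1·18.28 + 2·39 = 96.28 kips → 0.75 × 96.28 = 72.2 kips.
Bolt shear governs: 30 kips.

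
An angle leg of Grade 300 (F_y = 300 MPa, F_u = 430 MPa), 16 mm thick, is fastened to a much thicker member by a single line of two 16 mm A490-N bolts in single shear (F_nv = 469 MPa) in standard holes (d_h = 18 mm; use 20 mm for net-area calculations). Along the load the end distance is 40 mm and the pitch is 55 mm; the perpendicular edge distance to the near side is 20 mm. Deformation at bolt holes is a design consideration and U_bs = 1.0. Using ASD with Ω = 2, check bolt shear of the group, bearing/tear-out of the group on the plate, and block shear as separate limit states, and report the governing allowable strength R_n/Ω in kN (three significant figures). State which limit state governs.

Bolt shear: A_b = π·16²/4 = 201.1 mm²; R_n = 469 × 201.1 × 2 × 1 / 1000 = 188.6 kN → 188.6 / 2 = 94.3 kN.
Bearing: edge l_c = 31, r_n = 255.9 kN; interior l_c = 37, r_n = 264.2 kN; R_n = 255.9 + 1·264.2 = 520.1 kN → 260 kN.
Block shear: A_gv = 1520, A_nv = 1040, A_nt = 160 mm²; R_n = min(0.6F_uA_nv, 0.6F_yA_gv) + U_bs·F_u·A_nt = 337.1 kN → 169 kN.
Bolt shear governs: 94.3 kN.

94.3 kN (bolt shear governs)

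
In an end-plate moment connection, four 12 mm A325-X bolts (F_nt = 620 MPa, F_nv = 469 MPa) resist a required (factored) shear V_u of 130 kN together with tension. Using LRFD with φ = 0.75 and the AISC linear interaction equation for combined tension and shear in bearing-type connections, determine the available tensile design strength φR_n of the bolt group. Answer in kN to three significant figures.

102 kN

A_b = π·12²/4 = 113.1 mm²; f_rv = 130 × 1000 / (4 × 113.1) = 287.4 MPa.
F'_nt = 1.3 F_nt − (F_nt / φF_nv) f_rv = 1.3·620 − (620/(0.75·469))·287.4 = 299.5 MPa, capped at F_nt → F'_nt = 299.5 MPa.
R_n = F'_nt · A_b · n = 299.5 × 113.1 × 4 / 1000 = 135.5 kN.
Design strength φR_n = 0.75 × 135.5 = 102 kN.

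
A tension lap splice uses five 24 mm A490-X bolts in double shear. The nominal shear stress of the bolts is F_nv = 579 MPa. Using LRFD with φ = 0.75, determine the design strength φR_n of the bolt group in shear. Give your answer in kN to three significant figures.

1960 kN

A_b = π × 24² / 4 = 452.4 mm².
R_n = F_nv · A_b · n · n_s = 579 × 452.4 × 5 × 2 / 1000 = 2619 kN.
Design strength φR_n = 0.75 × 2619 = 1960 kN.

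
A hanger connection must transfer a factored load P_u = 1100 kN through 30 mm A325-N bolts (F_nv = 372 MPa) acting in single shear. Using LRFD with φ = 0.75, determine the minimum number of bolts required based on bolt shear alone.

A_b = π·30²/4 = 706.9 mm².
Per-bolt design strength φR_n = 0.75 × 372 × 706.9 × 1 / 1000 = 197.2 kN.
n ≥ 1100 / 197.2 = 5.578 → use 6 bolts.

6 bolts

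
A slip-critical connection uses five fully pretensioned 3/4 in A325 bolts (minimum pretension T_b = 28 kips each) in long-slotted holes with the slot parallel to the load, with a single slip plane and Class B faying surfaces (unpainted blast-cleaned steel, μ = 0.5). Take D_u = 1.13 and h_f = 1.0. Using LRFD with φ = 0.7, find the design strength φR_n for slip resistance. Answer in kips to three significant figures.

55.4 kips

R_n = μ · D_u · h_f · T_b · n_s · n_b = 0.5 × 1.13 × 1.0 × 28 × 1 × 5 = 79.1 kips.
Design strength φR_n = 0.7 × 79.1 = 55.4 kips.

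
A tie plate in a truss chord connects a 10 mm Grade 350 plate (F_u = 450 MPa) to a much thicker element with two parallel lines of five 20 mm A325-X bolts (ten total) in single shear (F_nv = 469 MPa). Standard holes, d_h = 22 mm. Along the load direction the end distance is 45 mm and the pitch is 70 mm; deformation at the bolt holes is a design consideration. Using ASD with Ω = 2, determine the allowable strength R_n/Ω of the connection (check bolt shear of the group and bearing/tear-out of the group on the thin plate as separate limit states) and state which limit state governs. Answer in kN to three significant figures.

Bolt shear: A_b = π·20²/4 = 314.2 mm²; R_n = 469 × 314.2 × 10 × 1 / 1000 = 1473 kN → 1473 / 2 = 737 kN.
Bearing (1.2 l_c t F_u ≤ 2.4 d t F_u): upper limit = 2.4·20·10·450 / 1000 = 216 kN.
  Edge l_c = 45 − 22/2 = 34 → r_n = 183.6 kN; interior l_c = 70 − 22 = 48 → r_n = 216 kN.
  R_n,bearing = 2·183.6 + 8·216 = 2095 kN → 2095 / 2 = 1050 kN.
Bolt shear governs: 737 kN.

737 kN (bolt shear governs)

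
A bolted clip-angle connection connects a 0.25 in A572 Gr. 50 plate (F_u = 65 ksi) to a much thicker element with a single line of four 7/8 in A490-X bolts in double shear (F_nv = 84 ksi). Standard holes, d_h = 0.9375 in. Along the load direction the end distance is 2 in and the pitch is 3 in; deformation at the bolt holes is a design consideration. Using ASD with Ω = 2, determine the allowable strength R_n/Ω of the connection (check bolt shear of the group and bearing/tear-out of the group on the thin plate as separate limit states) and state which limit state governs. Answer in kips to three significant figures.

Bolt shear: A_b = π·0.875²/4 = 0.6013 in²; R_n = 84 × 0.6013 × 4 × 2 = 404.1 kips → 404.1 / 2 = 202 kips.
Bearing (1.2 l_c t F_u ≤ 2.4 d t F_u): upper limit = 2.4·0.875·0.25·65 = 34.12 kips.
  Edge l_c = 2 − 0.9375/2 = 1.531 → r_n = 29.86 kips; interior l_c = 3 − 0.9375 = 2.062 → r_n = 34.12 kips.
  R_n,bearing = 1·29.86 + 3·34.12 = 132.2 kips → 132.2 / 2 = 66.1 kips.
Bearing governs: 66.1 kips.

66.1 kips (bearing governs)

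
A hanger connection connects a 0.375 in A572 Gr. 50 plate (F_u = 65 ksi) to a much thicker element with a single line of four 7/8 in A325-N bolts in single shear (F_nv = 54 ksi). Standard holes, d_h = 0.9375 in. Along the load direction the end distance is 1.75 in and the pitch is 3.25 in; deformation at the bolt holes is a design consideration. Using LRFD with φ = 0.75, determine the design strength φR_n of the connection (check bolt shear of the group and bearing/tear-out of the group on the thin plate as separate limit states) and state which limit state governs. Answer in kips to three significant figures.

Bolt shear: A_b = π·0.875²/4 = 0.6013 in²; R_n = 54 × 0.6013 × 4 × 1 = 129.9 kips → 0.75 × 129.9 = 97.4 kips.
Bearing (1.2 l_c t F_u ≤ 2.4 d t F_u): upper limit = 2.4·0.875·0.375·65 = 51.19 kips.
  Edge l_c = 1.75 − 0.9375/2 = 1.281 → r_n = 37.48 kips; interior l_c = 3.25 − 0.9375 = 2.312 → r_n = 51.19 kips.
  R_n,bearing = 1·37.48 + 3·51.19 = 191 kips → 0.75 × 191 = 143 kips.
Bolt shear governs: 97.4 kips.

97.4 kips (bolt shear governs)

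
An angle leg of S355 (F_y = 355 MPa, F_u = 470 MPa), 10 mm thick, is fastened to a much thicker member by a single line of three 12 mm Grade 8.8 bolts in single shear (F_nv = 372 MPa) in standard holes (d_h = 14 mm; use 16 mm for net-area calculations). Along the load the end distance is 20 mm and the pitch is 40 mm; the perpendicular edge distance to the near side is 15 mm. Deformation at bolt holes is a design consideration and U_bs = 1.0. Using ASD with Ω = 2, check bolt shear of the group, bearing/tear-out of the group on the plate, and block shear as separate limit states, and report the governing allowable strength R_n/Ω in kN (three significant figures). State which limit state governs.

Bolt shear: A_b = π·12²/4 = 113.1 mm²; R_n = 372 × 113.1 × 3 × 1 / 1000 = 126.2 kN → 126.2 / 2 = 63.1 kN.
Bearing: edge l_c = 13, r_n = 73.32 kN; interior l_c = 26, r_n = 135.4 kN; R_n = 73.32 + 2·135.4 = 344 kN → 172 kN.
Block shear: A_gv = 1000, A_nv = 600, A_nt = 70 mm²; R_n = min(0.6F_uA_nv, 0.6F_yA_gv) + U_bs·F_u·A_nt = 202.1 kN → 101 kN.
Bolt shear governs: 63.1 kN.

63.1 kN (bolt shear governs)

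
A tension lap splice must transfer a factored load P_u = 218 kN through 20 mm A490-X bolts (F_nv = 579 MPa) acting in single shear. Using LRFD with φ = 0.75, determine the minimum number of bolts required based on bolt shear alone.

A_b = π·20²/4 = 314.2 mm².
Per-bolt design strength φR_n = 0.75 × 579 × 314.2 × 1 / 1000 = 136.4 kN.
n ≥ 218 / 136.4 = 1.598 → use 2 bolts.

2 bolts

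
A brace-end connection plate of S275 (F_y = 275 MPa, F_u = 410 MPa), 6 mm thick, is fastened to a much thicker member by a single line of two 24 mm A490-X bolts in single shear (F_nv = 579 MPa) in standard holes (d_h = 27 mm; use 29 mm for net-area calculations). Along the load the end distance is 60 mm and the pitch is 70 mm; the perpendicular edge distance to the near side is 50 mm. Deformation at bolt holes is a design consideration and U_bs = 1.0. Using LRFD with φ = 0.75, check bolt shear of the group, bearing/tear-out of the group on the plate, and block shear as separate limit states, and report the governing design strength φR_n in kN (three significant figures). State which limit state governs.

161 kN (block shear governs)

Bolt shear: A_b = π·24²/4 = 452.4 mm²; R_n = 579 × 452.4 × 2 × 1 / 1000 = 523.9 kN → 0.75 × 523.9 = 393 kN.
Bearing: edge l_c = 46.5, r_n = 137.3 kN; interior l_c = 43, r_n = 126.9 kN; R_n = 137.3 + 1·126.9 = 264.2 kN → 198 kN.
Block shear: A_gv = 780, A_nv = 519, A_nt = 213 mm²; R_n = min(0.6F_uA_nv, 0.6F_yA_gv) + U_bs·F_u·A_nt = 215 kN → 161 kN.
Block shear governs: 161 kN.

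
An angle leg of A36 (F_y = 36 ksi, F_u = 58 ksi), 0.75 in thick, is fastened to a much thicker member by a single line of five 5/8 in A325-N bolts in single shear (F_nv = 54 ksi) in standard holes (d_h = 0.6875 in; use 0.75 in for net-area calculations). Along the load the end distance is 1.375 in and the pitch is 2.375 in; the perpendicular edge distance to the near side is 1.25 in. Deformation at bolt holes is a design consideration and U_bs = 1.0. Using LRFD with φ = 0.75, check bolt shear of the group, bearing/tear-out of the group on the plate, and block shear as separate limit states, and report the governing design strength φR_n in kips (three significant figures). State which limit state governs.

62.1 kips (bolt shear governs)

Bolt shear: A_b = π·0.625²/4 = 0.3068 in²; R_n = 54 × 0.3068 × 5 × 1 = 82.83 kips → 0.75 × 82.83 = 62.1 kips.
Bearing: edge l_c = 1.031, r_n = 53.83 kips; interior l_c = 1.688, r_n = 65.25 kips; R_n = 53.83 + 4·65.25 = 314.8 kips → 236 kips.
Block shear: A_gv = 8.156, A_nv = 5.625, A_nt = 0.6562 in²; R_n = min(0.6F_uA_nv, 0.6F_yA_gv) + U_bs·F_u·A_nt = 214.2 kips → 161 kips.
Bolt shear governs: 62.1 kips.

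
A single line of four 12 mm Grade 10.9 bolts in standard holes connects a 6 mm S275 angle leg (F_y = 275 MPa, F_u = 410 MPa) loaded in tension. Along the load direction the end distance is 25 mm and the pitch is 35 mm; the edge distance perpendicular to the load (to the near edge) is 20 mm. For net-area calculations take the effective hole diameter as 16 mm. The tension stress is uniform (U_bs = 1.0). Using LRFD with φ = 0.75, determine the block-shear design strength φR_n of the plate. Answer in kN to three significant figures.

Shear plane L_v = 25 + 3·35 = 130 mm; A_gv = 130 × 6 = 780 mm².
A_nv = (130 − 3.5·16) × 6 = 444 mm².
A_nt = (20 − 0.5·16) × 6 = 72 mm².
0.6 F_u A_nv = 109.2 kN; 0.6 F_y A_gv = 128.7 kN → shear rupture governs the shear term.
R_n = 109.2 + 1.0 × 410 × 72 / 1000 = 138.7 kN.
Design strength φR_n = 0.75 × 138.7 = 104 kN.

104 kN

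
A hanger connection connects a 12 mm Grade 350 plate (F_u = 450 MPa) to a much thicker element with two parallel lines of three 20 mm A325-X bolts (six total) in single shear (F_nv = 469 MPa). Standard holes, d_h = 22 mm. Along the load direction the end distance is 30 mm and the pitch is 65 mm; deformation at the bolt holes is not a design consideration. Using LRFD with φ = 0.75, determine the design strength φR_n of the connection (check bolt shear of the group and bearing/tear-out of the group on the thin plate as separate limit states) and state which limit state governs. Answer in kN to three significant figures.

663 kN (bolt shear governs)

Bolt shear: A_b = π·20²/4 = 314.2 mm²; R_n = 469 × 314.2 × 6 × 1 / 1000 = 884 kN → 0.75 × 884 = 663 kN.
Bearing (1.5 l_c t F_u ≤ 3.0 d t F_u): upper limit = 3.0·20·12·450 / 1000 = 324 kN.
  Edge l_c = 30 − 22/2 = 19 → r_n = 153.9 kN; interior l_c = 65 − 22 = 43 → r_n = 324 kN.
  R_n,bearing = 2·153.9 + 4·324 = 1604 kN → 0.75 × 1604 = 1200 kN.
Bolt shear governs: 663 kN.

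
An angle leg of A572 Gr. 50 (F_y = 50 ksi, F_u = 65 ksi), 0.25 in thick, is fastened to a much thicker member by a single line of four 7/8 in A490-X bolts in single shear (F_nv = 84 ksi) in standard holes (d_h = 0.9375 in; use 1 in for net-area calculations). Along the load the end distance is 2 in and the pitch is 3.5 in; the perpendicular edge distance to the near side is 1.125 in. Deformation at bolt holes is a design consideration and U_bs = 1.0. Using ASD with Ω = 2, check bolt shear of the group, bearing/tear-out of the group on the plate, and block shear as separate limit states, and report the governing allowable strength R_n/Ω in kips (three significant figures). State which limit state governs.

49 kips (block shear governs)

Bolt shear: A_b = π·0.875²/4 = 0.6013 in²; R_n = 84 × 0.6013 × 4 × 1 = 202 kips → 202 / 2 = 101 kips.
Bearing: edge l_c = 1.531, r_n = 29.86 kips; interior l_c = 2.562, r_n = 34.12 kips; R_n = 29.86 + 3·34.12 = 132.2 kips → 66.1 kips.
Block shear: A_gv = 3.125, A_nv = 2.25, A_nt = 0.1562 in²; R_n = min(0.6F_uA_nv, 0.6F_yA_gv) + U_bs·F_u·A_nt = 97.91 kips → 49 kips.
Block shear governs: 49 kips.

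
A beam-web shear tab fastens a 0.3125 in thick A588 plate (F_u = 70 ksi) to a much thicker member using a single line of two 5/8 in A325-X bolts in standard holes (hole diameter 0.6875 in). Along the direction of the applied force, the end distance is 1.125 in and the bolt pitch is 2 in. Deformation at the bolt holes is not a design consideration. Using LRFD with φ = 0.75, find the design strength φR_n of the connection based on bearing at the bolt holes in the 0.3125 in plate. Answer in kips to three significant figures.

Per bolt r_n = 1.5 l_c t F_u ≤ 3.0 d t F_u; upper limit = 3.0 × 0.625 × 0.3125 × 70 = 41.02 kips.
Edge bolt: l_c = 1.125 − 0.6875/2 = 0.7812 in → 1.5 × 0.7812 × 0.3125 × 70 = 25.63 → r_n = 25.63 kips.
Interior bolts: l_c = 2 − 0.6875 = 1.312 in → 1.5 × 1.312 × 0.3125 × 70 = 43.07 → r_n = 41.02 kips.
R_n = 1 × 25.63 + 1 × 41.02 = 66.65 kips.
Design strength φR_n = 0.75 × 66.65 = 50 kips.

50 kips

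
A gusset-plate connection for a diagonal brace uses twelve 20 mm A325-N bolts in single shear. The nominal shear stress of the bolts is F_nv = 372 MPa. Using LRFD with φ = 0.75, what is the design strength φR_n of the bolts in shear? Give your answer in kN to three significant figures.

A_b = π × 20² / 4 = 314.2 mm².
R_n = F_nv · A_b · n · n_s = 372 × 314.2 × 12 × 1 / 1000 = 1402 kN.
Design strength φR_n = 0.75 × 1402 = 1050 kN.

1050 kN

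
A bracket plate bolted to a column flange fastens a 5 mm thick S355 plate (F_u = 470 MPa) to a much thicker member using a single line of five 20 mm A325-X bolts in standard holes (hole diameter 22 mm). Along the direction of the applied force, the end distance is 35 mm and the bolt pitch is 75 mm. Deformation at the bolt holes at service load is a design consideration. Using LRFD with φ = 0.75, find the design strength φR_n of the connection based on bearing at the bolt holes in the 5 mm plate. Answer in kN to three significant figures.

Per bolt r_n = 1.2 l_c t F_u ≤ 2.4 d t F_u; upper limit = 2.4 × 20 × 5 × 470 / 1000 = 112.8 kN.
Edge bolt: l_c = 35 − 22/2 = 24 mm → 1.2 × 24 × 5 × 470 / 1000 = 67.68 → r_n = 67.68 kN.
Interior bolts: l_c = 75 − 22 = 53 mm → 1.2 × 53 × 5 × 470 / 1000 = 149.5 → r_n = 112.8 kN.
R_n = 1 × 67.68 + 4 × 112.8 = 518.9 kN.
Design strength φR_n = 0.75 × 518.9 = 389 kN.

389 kN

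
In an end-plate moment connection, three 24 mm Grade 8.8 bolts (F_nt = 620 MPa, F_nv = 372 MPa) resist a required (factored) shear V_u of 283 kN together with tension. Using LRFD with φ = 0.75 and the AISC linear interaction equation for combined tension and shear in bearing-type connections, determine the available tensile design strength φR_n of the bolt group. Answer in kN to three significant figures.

349 kN

A_b = π·24²/4 = 452.4 mm²; f_rv = 283 × 1000 / (3 × 452.4) = 208.5 MPa.
F'_nt = 1.3 F_nt − (F_nt / φF_nv) f_rv = 1.3·620 − (620/(0.75·372))·208.5 = 342.6 MPa, capped at F_nt → F'_nt = 342.6 MPa.
R_n = F'_nt · A_b · n = 342.6 × 452.4 × 3 / 1000 = 465 kN.
Design strength φR_n = 0.75 × 465 = 349 kN.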